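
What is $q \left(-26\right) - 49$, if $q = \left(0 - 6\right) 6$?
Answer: $887$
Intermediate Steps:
$q = -36$ ($q = \left(0 - 6\right) 6 = \left(-6\right) 6 = -36$)
$q \left(-26\right) - 49 = \left(-36\right) \left(-26\right) - 49 = 936 - 49 = 887$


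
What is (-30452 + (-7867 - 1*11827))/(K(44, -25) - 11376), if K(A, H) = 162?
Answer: 25073/5607 ≈ 4.4717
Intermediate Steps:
(-30452 + (-7867 - 1*11827))/(K(44, -25) - 11376) = (-30452 + (-7867 - 1*11827))/(162 - 11376) = (-30452 + (-7867 - 11827))/(-11214) = (-30452 - 19694)*(-1/11214) = -50146*(-1/11214) = 25073/5607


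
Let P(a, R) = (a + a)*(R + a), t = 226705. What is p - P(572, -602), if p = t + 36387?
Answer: 297412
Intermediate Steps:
P(a, R) = 2*a*(R + a) (P(a, R) = (2*a)*(R + a) = 2*a*(R + a))
p = 263092 (p = 226705 + 36387 = 263092)
p - P(572, -602) = 263092 - 2*572*(-602 + 572) = 263092 - 2*572*(-30) = 263092 - 1*(-34320) = 263092 + 34320 = 297412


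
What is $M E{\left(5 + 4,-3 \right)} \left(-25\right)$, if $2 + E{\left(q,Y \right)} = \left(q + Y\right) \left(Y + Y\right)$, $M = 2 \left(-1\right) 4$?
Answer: $-7600$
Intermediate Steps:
$M = -8$ ($M = \left(-2\right) 4 = -8$)
$E{\left(q,Y \right)} = -2 + 2 Y \left(Y + q\right)$ ($E{\left(q,Y \right)} = -2 + \left(q + Y\right) \left(Y + Y\right) = -2 + \left(Y + q\right) 2 Y = -2 + 2 Y \left(Y + q\right)$)
$M E{\left(5 + 4,-3 \right)} \left(-25\right) = - 8 \left(-2 + 2 \left(-3\right)^{2} + 2 \left(-3\right) \left(5 + 4\right)\right) \left(-25\right) = - 8 \left(-2 + 2 \cdot 9 + 2 \left(-3\right) 9\right) \left(-25\right) = - 8 \left(-2 + 18 - 54\right) \left(-25\right) = \left(-8\right) \left(-38\right) \left(-25\right) = 304 \left(-25\right) = -7600$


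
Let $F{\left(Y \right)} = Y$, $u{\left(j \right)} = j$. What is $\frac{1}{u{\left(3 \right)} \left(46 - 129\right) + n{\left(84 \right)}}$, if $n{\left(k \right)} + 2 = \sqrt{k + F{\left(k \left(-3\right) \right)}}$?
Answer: $- \frac{251}{63169} - \frac{2 i \sqrt{42}}{63169} \approx -0.0039735 - 0.00020519 i$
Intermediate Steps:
$n{\left(k \right)} = -2 + \sqrt{2} \sqrt{- k}$ ($n{\left(k \right)} = -2 + \sqrt{k + k \left(-3\right)} = -2 + \sqrt{k - 3 k} = -2 + \sqrt{- 2 k} = -2 + \sqrt{2} \sqrt{- k}$)
$\frac{1}{u{\left(3 \right)} \left(46 - 129\right) + n{\left(84 \right)}} = \frac{1}{3 \left(46 - 129\right) - \left(2 - \sqrt{2} \sqrt{\left(-1\right) 84}\right)} = \frac{1}{3 \left(-83\right) - \left(2 - \sqrt{2} \sqrt{-84}\right)} = \frac{1}{-249 - \left(2 - \sqrt{2} \cdot 2 i \sqrt{21}\right)} = \frac{1}{-249 - \left(2 - 2 i \sqrt{42}\right)} = \frac{1}{-251 + 2 i \sqrt{42}}$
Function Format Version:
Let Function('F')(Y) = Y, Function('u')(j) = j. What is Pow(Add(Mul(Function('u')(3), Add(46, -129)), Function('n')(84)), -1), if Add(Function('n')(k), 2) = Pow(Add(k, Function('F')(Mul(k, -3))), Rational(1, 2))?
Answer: Add(Rational(-251, 63169), Mul(Rational(-2, 63169), I, Pow(42, Rational(1, 2)))) ≈ Add(-0.0039735, Mul(-0.00020519, I))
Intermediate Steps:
Function('n')(k) = Add(-2, Mul(Pow(2, Rational(1, 2)), Pow(Mul(-1, k), Rational(1, 2)))) (Function('n')(k) = Add(-2, Pow(Add(k, Mul(k, -3)), Rational(1, 2))) = Add(-2, Pow(Add(k, Mul(-3, k)), Rational(1, 2))) = Add(-2, Pow(Mul(-2, k), Rational(1, 2))) = Add(-2, Mul(Pow(2, Rational(1, 2)), Pow(Mul(-1, k), Rational(1, 2)))))
Pow(Add(Mul(Function('u')(3), Add(46, -129)), Function('n')(84)), -1) = Pow(Add(Mul(3, Add(46, -129)), Add(-2, Mul(Pow(2, Rational(1, 2)), Pow(Mul(-1, 84), Rational(1, 2))))), -1) = Pow(Add(Mul(3, -83), Add(-2, Mul(Pow(2, Rational(1, 2)), Pow(-84, Rational(1, 2))))), -1) = Pow(Add(-249, Add(-2, Mul(Pow(2, Rational(1, 2)), Mul(2, I, Pow(21, Rational(1, 2)))))), -1) = Pow(Add(-249, Add(-2, Mul(2, I, Pow(42, Rational(1, 2))))), -1) = Pow(Add(-251, Mul(2, I, Pow(42, Rational(1, 2)))), -1)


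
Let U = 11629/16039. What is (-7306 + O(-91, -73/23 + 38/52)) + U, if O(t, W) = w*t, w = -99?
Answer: 27326046/16039 ≈ 1703.7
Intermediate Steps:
U = 11629/16039 (U = 11629*(1/16039) = 11629/16039 ≈ 0.72505)
O(t, W) = -99*t
(-7306 + O(-91, -73/23 + 38/52)) + U = (-7306 - 99*(-91)) + 11629/16039 = (-7306 + 9009) + 11629/16039 = 1703 + 11629/16039 = 27326046/16039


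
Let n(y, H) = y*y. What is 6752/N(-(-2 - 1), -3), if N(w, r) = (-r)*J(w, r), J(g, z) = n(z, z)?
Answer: 6752/27 ≈ 250.07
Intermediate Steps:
n(y, H) = y²
J(g, z) = z²
N(w, r) = -r³ (N(w, r) = (-r)*r² = -r³)
6752/N(-(-2 - 1), -3) = 6752/(-1*(-3)³) = 6752/(-1*(-27)) = 6752/27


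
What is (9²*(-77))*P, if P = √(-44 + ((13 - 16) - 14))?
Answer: -6237*I*√61 ≈ -48713.0*I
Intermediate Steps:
P = I*√61 (P = √(-44 + (-3 - 14)) = √(-44 - 17) = √(-61) = I*√61 ≈ 7.8102*I)
(9²*(-77))*P = (9²*(-77))*(I*√61) = (81*(-77))*(I*√61) = -6237*I*√61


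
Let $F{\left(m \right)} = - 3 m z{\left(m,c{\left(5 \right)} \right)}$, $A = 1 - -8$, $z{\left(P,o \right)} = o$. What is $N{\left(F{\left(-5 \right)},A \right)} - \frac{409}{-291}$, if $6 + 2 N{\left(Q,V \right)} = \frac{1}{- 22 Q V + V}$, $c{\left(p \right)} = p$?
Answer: $- \frac{47329}{29682} \approx -1.5945$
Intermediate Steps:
$A = 9$ ($A = 1 + 8 = 9$)
$F{\left(m \right)} = - 15 m$ ($F{\left(m \right)} = - 3 m 5 = - 15 m$)
$N{\left(Q,V \right)} = -3 + \frac{1}{2 \left(V - 22 Q V\right)}$ ($N{\left(Q,V \right)} = -3 + \frac{1}{2 \left(- 22 Q V + V\right)} = -3 + \frac{1}{2 \left(V - 22 Q V\right)}$)
$N{\left(F{\left(-5 \right)},A \right)} - \frac{409}{-291} = \frac{-1 + 6 \cdot 9 - 132 \left(\left(-15\right) \left(-5\right)\right) 9}{2 \cdot 9 \left(-1 + 22 \left(\left(-15\right) \left(-5\right)\right)\right)} - \frac{409}{-291} = \frac{1}{2} \cdot \frac{1}{9} \frac{1}{-1 + 22 \cdot 75} \left(-1 + 54 - 9900 \cdot 9\right) - 409 \left(- \frac{1}{291}\right) = \frac{1}{2} \cdot \frac{1}{9} \frac{1}{-1 + 1650} \left(-1 + 54 - 89100\right) - - \frac{409}{291} = \frac{1}{2} \cdot \frac{1}{9} \cdot \frac{1}{1649} \left(-89047\right) + \frac{409}{291} = - \frac{89047}{29682} + \frac{409}{291} = - \frac{47329}{29682}$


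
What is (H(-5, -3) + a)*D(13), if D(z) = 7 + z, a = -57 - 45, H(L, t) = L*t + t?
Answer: -1800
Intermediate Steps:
H(L, t) = t + L*t
a = -102
(H(-5, -3) + a)*D(13) = (-3*(1 - 5) - 102)*(7 + 13) = (-3*(-4) - 102)*20 = (12 - 102)*20 = -90*20 = -1800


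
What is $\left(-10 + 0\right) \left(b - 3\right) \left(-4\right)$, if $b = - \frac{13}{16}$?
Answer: $- \frac{305}{2} \approx -152.5$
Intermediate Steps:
$b = - \frac{13}{16}$ ($b = \left(-13\right) \frac{1}{16} = - \frac{13}{16} \approx -0.8125$)
$\left(-10 + 0\right) \left(b - 3\right) \left(-4\right) = \left(-10 + 0\right) \left(- \frac{13}{16} - 3\right) \left(-4\right) = \left(-10\right) \left(- \frac{61}{16}\right) \left(-4\right) = \frac{305}{8} \left(-4\right) = - \frac{305}{2}$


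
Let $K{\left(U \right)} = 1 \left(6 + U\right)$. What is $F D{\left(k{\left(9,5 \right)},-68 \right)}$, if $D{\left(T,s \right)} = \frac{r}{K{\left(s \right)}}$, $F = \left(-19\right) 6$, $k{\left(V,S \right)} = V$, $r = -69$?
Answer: $- \frac{3933}{31} \approx -126.87$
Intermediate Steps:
$F = -114$
$K{\left(U \right)} = 6 + U$
$D{\left(T,s \right)} = - \frac{69}{6 + s}$
$F D{\left(k{\left(9,5 \right)},-68 \right)} = - 114 \left(- \frac{69}{6 - 68}\right) = - 114 \left(- \frac{69}{-62}\right) = - 114 \left(\left(-69\right) \left(- \frac{1}{62}\right)\right) = \left(-114\right) \frac{69}{62} = - \frac{3933}{31}$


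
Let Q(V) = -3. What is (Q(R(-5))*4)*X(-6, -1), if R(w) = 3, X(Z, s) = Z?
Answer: 72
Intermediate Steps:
(Q(R(-5))*4)*X(-6, -1) = -3*4*(-6) = -12*(-6) = 72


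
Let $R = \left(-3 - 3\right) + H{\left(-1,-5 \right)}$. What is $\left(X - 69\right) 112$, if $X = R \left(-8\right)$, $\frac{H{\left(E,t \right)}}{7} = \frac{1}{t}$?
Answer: $- \frac{5488}{5} \approx -1097.6$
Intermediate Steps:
$H{\left(E,t \right)} = \frac{7}{t}$
$R = - \frac{37}{5}$ ($R = \left(-3 - 3\right) + \frac{7}{-5} = -6 + 7 \left(- \frac{1}{5}\right) = -6 - \frac{7}{5} = - \frac{37}{5} \approx -7.4$)
$X = \frac{296}{5}$ ($X = \left(- \frac{37}{5}\right) \left(-8\right) = \frac{296}{5} \approx 59.2$)
$\left(X - 69\right) 112 = \left(\frac{296}{5} - 69\right) 112 = \left(- \frac{49}{5}\right) 112 = - \frac{5488}{5}$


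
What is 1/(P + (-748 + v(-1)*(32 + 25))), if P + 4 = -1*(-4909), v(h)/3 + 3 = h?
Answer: 1/3473 ≈ 0.00028794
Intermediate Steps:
v(h) = -9 + 3*h
P = 4905 (P = -4 - 1*(-4909) = -4 + 4909 = 4905)
1/(P + (-748 + v(-1)*(32 + 25))) = 1/(4905 + (-748 + (-9 + 3*(-1))*(32 + 25))) = 1/(4905 + (-748 + (-9 - 3)*57)) = 1/(4905 + (-748 - 12*57)) = 1/(4905 + (-748 - 684)) = 1/(4905 - 1432) = 1/3473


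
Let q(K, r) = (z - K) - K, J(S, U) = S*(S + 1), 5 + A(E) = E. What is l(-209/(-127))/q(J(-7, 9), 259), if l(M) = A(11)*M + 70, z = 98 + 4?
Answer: 5072/1143 ≈ 4.4374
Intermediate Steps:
z = 102
A(E) = -5 + E
J(S, U) = S*(1 + S)
l(M) = 70 + 6*M (l(M) = (-5 + 11)*M + 70 = 6*M + 70 = 70 + 6*M)
q(K, r) = 102 - 2*K (q(K, r) = (102 - K) - K = 102 - 2*K)
l(-209/(-127))/q(J(-7, 9), 259) = (70 + 6*(-209/(-127)))/(102 - (-14)*(1 - 7)) = (70 + 6*(-209*(-1/127)))/(102 - (-14)*(-6)) = (70 + 6*(209/127))/(102 - 2*42) = (70 + 1254/127)/(102 - 84) = (10144/127)/18 = (10144/127)*(1/18) = 5072/1143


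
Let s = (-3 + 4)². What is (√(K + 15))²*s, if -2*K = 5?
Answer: 25/2 ≈ 12.500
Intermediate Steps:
K = -5/2 (K = -½*5 = -5/2 ≈ -2.5000)
s = 1 (s = 1² = 1)
(√(K + 15))²*s = (√(-5/2 + 15))²*1 = (√(25/2))²*1 = (5*√2/2)²*1 = (25/2)*1 = 25/2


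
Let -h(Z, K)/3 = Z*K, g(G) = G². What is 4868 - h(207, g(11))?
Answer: 80009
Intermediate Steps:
h(Z, K) = -3*K*Z (h(Z, K) = -3*Z*K = -3*K*Z)
4868 - h(207, g(11)) = 4868 - (-3)*11²*207 = 4868 - (-3)*121*207 = 4868 - 1*(-75141) = 4868 + 75141 = 80009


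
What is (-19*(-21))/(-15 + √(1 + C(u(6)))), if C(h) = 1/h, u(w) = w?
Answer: -35910/1343 - 399*√42/1343 ≈ -28.664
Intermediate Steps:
(-19*(-21))/(-15 + √(1 + C(u(6)))) = (-19*(-21))/(-15 + √(1 + 1/6)) = 399/(-15 + √(1 + ⅙)) = 399/(-15 + √(7/6)) = 399/(-15 + √42/6)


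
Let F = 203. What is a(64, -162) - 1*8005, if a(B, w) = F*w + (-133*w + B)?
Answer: -19281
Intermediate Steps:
a(B, w) = B + 70*w (a(B, w) = 203*w + (-133*w + B) = 203*w + (B - 133*w) = B + 70*w)
a(64, -162) - 1*8005 = (64 + 70*(-162)) - 1*8005 = (64 - 11340) - 8005 = -11276 - 8005 = -19281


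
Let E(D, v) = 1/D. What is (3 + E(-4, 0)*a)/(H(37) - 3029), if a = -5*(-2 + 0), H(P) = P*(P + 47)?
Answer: 1/158 ≈ 0.0063291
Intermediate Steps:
H(P) = P*(47 + P)
a = 10 (a = -5*(-2) = 10)
(3 + E(-4, 0)*a)/(H(37) - 3029) = (3 + 10/(-4))/(37*(47 + 37) - 3029) = (3 - ¼*10)/(37*84 - 3029) = (3 - 5/2)/(3108 - 3029) = (½)/79 = (½)*(1/79) = 1/158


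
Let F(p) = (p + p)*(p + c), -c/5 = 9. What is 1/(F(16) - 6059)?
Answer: -1/6987 ≈ -0.00014312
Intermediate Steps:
c = -45 (c = -5*9 = -45)
F(p) = 2*p*(-45 + p) (F(p) = (p + p)*(p - 45) = (2*p)*(-45 + p) = 2*p*(-45 + p))
1/(F(16) - 6059) = 1/(2*16*(-45 + 16) - 6059) = 1/(2*16*(-29) - 6059) = 1/(-928 - 6059) = 1/(-6987) = -1/6987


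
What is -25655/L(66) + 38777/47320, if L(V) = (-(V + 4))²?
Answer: -208977/47320 ≈ -4.4163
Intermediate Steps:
L(V) = (-4 - V)² (L(V) = (-(4 + V))² = (-4 - V)²)
-25655/L(66) + 38777/47320 = -25655/(4 + 66)² + 38777/47320 = -25655/(70²) + 38777*(1/47320) = -25655/4900 + 38777/47320 = -25655*1/4900 + 38777/47320 = -733/140 + 38777/47320 = -208977/47320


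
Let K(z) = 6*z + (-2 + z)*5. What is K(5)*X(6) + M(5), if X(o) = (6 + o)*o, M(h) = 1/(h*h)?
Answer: 81001/25 ≈ 3240.0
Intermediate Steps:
M(h) = h⁻²
K(z) = -10 + 11*z (K(z) = 6*z + (-10 + 5*z) = -10 + 11*z)
X(o) = o*(6 + o)
K(5)*X(6) + M(5) = (-10 + 11*5)*(6*(6 + 6)) + 5⁻² = (-10 + 55)*(6*12) + 1/25 = 45*72 + 1/25 = 3240 + 1/25 = 81001/25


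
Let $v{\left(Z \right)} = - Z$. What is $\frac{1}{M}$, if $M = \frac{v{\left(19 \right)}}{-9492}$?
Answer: $\frac{9492}{19} \approx 499.58$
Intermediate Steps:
$M = \frac{19}{9492}$ ($M = \frac{\left(-1\right) 19}{-9492} = \left(-19\right) \left(- \frac{1}{9492}\right) = \frac{19}{9492} \approx 0.0020017$)
$\frac{1}{M} = \frac{1}{\frac{19}{9492}} = \frac{9492}{19}$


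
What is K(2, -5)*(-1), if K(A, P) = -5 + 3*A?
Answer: -1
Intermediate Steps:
K(2, -5)*(-1) = (-5 + 3*2)*(-1) = (-5 + 6)*(-1) = 1*(-1) = -1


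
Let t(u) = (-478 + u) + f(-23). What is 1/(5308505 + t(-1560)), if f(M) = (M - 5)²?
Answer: 1/5307251 ≈ 1.8842e-7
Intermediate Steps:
f(M) = (-5 + M)²
t(u) = 306 + u (t(u) = (-478 + u) + (-5 - 23)² = (-478 + u) + (-28)² = (-478 + u) + 784 = 306 + u)
1/(5308505 + t(-1560)) = 1/(5308505 + (306 - 1560)) = 1/(5308505 - 1254) = 1/5307251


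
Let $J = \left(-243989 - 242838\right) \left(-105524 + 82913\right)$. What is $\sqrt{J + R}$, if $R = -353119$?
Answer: $\sqrt{11007292178} \approx 1.0492 \cdot 10^{5}$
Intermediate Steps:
$J = 11007645297$ ($J = \left(-486827\right) \left(-22611\right) = 11007645297$)
$\sqrt{J + R} = \sqrt{11007645297 - 353119} = \sqrt{11007292178}$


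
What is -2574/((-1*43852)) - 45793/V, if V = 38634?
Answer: -238583840/211772271 ≈ -1.1266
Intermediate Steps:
-2574/((-1*43852)) - 45793/V = -2574/((-1*43852)) - 45793/38634 = -2574/(-43852) - 45793*1/38634 = -2574*(-1/43852) - 45793/38634 = 1287/21926 - 45793/38634 = -238583840/211772271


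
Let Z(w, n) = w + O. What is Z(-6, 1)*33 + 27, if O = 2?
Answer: -105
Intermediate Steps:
Z(w, n) = 2 + w (Z(w, n) = w + 2 = 2 + w)
Z(-6, 1)*33 + 27 = (2 - 6)*33 + 27 = -4*33 + 27 = -132 + 27 = -105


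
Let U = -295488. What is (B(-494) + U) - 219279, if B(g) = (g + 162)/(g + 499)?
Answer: -2574167/5 ≈ -5.1483e+5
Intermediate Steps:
B(g) = (162 + g)/(499 + g)
(B(-494) + U) - 219279 = ((162 - 494)/(499 - 494) - 295488) - 219279 = (-332/5 - 295488) - 219279 = -1477772/5 - 219279 = -2574167/5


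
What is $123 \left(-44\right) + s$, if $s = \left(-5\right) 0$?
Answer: $-5412$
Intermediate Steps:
$s = 0$
$123 \left(-44\right) + s = 123 \left(-44\right) + 0 = -5412 + 0 = -5412$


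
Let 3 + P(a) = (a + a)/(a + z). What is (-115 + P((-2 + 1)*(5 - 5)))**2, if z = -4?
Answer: 13924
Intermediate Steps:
P(a) = -3 + 2*a/(-4 + a) (P(a) = -3 + (a + a)/(a - 4) = -3 + (2*a)/(-4 + a) = -3 + 2*a/(-4 + a))
(-115 + P((-2 + 1)*(5 - 5)))**2 = (-115 + (12 - (-2 + 1)*(5 - 5))/(-4 + (-2 + 1)*(5 - 5)))**2 = (-115 + (12 - (-1)*0)/(-4 - 1*0))**2 = (-115 + (12 - 1*0)/(-4 + 0))**2 = (-115 + (12 + 0)/(-4))**2 = (-115 - 1/4*12)**2 = (-115 - 3)**2 = (-118)**2 = 13924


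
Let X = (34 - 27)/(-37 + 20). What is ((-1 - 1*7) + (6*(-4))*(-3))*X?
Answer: -448/17 ≈ -26.353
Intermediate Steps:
X = -7/17 (X = 7/(-17) = 7*(-1/17) = -7/17 ≈ -0.41176)
((-1 - 1*7) + (6*(-4))*(-3))*X = ((-1 - 1*7) + (6*(-4))*(-3))*(-7/17) = ((-1 - 7) - 24*(-3))*(-7/17) = (-8 + 72)*(-7/17) = 64*(-7/17) = -448/17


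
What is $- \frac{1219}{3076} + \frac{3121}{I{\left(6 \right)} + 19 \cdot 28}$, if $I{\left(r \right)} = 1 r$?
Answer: $\frac{4472187}{827444} \approx 5.4048$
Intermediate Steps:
$I{\left(r \right)} = r$
$- \frac{1219}{3076} + \frac{3121}{I{\left(6 \right)} + 19 \cdot 28} = - \frac{1219}{3076} + \frac{3121}{6 + 19 \cdot 28} = \left(-1219\right) \frac{1}{3076} + \frac{3121}{6 + 532} = - \frac{1219}{3076} + \frac{3121}{538} = \frac{4472187}{827444}$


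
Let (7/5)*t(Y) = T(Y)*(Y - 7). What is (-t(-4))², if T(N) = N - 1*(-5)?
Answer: 3025/49 ≈ 61.735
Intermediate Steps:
T(N) = 5 + N (T(N) = N + 5 = 5 + N)
t(Y) = 5*(-7 + Y)*(5 + Y)/7 (t(Y) = 5*((5 + Y)*(Y - 7))/7 = 5*((5 + Y)*(-7 + Y))/7 = 5*((-7 + Y)*(5 + Y))/7 = 5*(-7 + Y)*(5 + Y)/7)
(-t(-4))² = (-5*(-7 - 4)*(5 - 4)/7)² = (-5*(-11)/7)² = (-1*(-55/7))² = (55/7)² = 3025/49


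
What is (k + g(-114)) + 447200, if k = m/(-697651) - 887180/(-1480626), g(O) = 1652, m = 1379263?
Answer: 33117488052537121/73782872109 ≈ 4.4885e+5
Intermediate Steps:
k = -101659331747/73782872109 (k = 1379263/(-697651) - 887180/(-1480626) = 1379263*(-1/697651) - 887180*(-1/1480626) = -1379263/697651 + 63370/105759 = -101659331747/73782872109 ≈ -1.3778)
(k + g(-114)) + 447200 = (-101659331747/73782872109 + 1652) + 447200 = 121787645392321/73782872109 + 447200 = 33117488052537121/73782872109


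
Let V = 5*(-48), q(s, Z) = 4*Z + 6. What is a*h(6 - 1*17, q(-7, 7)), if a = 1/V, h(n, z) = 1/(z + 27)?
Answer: -1/14640 ≈ -6.8306e-5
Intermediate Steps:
q(s, Z) = 6 + 4*Z
V = -240
h(n, z) = 1/(27 + z)
a = -1/240 (a = 1/(-240) = -1/240 ≈ -0.0041667)
a*h(6 - 1*17, q(-7, 7)) = -1/(240*(27 + (6 + 4*7))) = -1/(240*(27 + (6 + 28))) = -1/(240*(27 + 34)) = -1/240/61 = -1/240*1/61 = -1/14640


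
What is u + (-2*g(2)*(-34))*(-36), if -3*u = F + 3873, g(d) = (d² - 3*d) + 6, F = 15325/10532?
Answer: -350193793/31596 ≈ -11083.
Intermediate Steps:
F = 15325/10532 (F = 15325*(1/10532) = 15325/10532 ≈ 1.4551)
g(d) = 6 + d² - 3*d
u = -40805761/31596 (u = -(15325/10532 + 3873)/3 = -⅓*40805761/10532 = -40805761/31596 ≈ -1291.5)
u + (-2*g(2)*(-34))*(-36) = -40805761/31596 + (-2*(6 + 2² - 3*2)*(-34))*(-36) = -40805761/31596 + (-2*(6 + 4 - 6)*(-34))*(-36) = -40805761/31596 + (-2*4*(-34))*(-36) = -40805761/31596 - 8*(-34)*(-36) = -40805761/31596 + 272*(-36) = -40805761/31596 - 9792 = -350193793/31596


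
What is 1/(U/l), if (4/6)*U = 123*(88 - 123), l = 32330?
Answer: -12932/2583 ≈ -5.0066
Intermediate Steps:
U = -12915/2 (U = 3*(123*(88 - 123))/2 = 3*(123*(-35))/2 = (3/2)*(-4305) = -12915/2 ≈ -6457.5)
1/(U/l) = 1/(-12915/2/32330) = 1/(-12915/2*1/32330) = 1/(-2583/12932) = -12932/2583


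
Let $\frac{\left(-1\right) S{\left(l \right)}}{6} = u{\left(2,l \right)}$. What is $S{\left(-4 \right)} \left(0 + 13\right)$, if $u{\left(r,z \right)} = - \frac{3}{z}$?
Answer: $- \frac{117}{2} \approx -58.5$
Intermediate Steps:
$S{\left(l \right)} = \frac{18}{l}$ ($S{\left(l \right)} = - 6 \left(- \frac{3}{l}\right) = \frac{18}{l}$)
$S{\left(-4 \right)} \left(0 + 13\right) = \frac{18}{-4} \left(0 + 13\right) = 18 \left(- \frac{1}{4}\right) 13 = \left(- \frac{9}{2}\right) 13 = - \frac{117}{2}$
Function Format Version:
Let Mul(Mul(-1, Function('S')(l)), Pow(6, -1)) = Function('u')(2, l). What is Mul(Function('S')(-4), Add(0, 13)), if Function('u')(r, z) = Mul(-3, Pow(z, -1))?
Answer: Rational(-117, 2) ≈ -58.500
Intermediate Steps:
Function('S')(l) = Mul(18, Pow(l, -1)) (Function('S')(l) = Mul(-6, Mul(-3, Pow(l, -1))) = Mul(18, Pow(l, -1)))
Mul(Function('S')(-4), Add(0, 13)) = Mul(Mul(18, Pow(-4, -1)), Add(0, 13)) = Mul(Mul(18, Rational(-1, 4)), 13) = Mul(Rational(-9, 2), 13) = Rational(-117, 2)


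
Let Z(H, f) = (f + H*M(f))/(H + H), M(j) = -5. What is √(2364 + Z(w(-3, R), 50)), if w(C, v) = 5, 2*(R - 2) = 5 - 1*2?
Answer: √9466/2 ≈ 48.647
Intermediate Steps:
R = 7/2 (R = 2 + (5 - 1*2)/2 = 2 + (5 - 2)/2 = 2 + (½)*3 = 2 + 3/2 = 7/2 ≈ 3.5000)
Z(H, f) = (f - 5*H)/(2*H) (Z(H, f) = (f + H*(-5))/(H + H) = (f - 5*H)/((2*H)) = (f - 5*H)*(1/(2*H)) = (f - 5*H)/(2*H))
√(2364 + Z(w(-3, R), 50)) = √(2364 + (½)*(50 - 5*5)/5) = √(2364 + (½)*(⅕)*(50 - 25)) = √(2364 + (½)*(⅕)*25) = √(2364 + 5/2) = √(4733/2) = √9466/2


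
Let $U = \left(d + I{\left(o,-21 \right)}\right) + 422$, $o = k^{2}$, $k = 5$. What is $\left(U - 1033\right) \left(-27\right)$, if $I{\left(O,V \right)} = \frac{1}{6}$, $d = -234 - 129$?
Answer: $\frac{52587}{2} \approx 26294.0$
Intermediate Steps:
$d = -363$ ($d = -234 - 129 = -363$)
$o = 25$ ($o = 5^{2} = 25$)
$I{\left(O,V \right)} = \frac{1}{6}$
$U = \frac{355}{6}$ ($U = \left(-363 + \frac{1}{6}\right) + 422 = - \frac{2177}{6} + 422 = \frac{355}{6} \approx 59.167$)
$\left(U - 1033\right) \left(-27\right) = \left(\frac{355}{6} - 1033\right) \left(-27\right) = \left(- \frac{5843}{6}\right) \left(-27\right) = \frac{52587}{2}$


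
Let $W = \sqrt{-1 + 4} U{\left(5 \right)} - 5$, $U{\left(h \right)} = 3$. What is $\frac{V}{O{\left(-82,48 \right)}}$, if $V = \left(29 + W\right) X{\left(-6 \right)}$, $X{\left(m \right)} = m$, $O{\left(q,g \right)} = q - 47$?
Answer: $\frac{48}{43} + \frac{6 \sqrt{3}}{43} \approx 1.358$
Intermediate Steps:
$O{\left(q,g \right)} = -47 + q$ ($O{\left(q,g \right)} = q - 47 = -47 + q$)
$W = -5 + 3 \sqrt{3}$ ($W = \sqrt{-1 + 4} \cdot 3 - 5 = \sqrt{3} \cdot 3 - 5 = 3 \sqrt{3} - 5 = -5 + 3 \sqrt{3} \approx 0.19615$)
$V = -144 - 18 \sqrt{3}$ ($V = \left(29 - \left(5 - 3 \sqrt{3}\right)\right) \left(-6\right) = \left(24 + 3 \sqrt{3}\right) \left(-6\right) = -144 - 18 \sqrt{3} \approx -175.18$)
$\frac{V}{O{\left(-82,48 \right)}} = \frac{-144 - 18 \sqrt{3}}{-47 - 82} = \frac{-144 - 18 \sqrt{3}}{-129} = \left(-144 - 18 \sqrt{3}\right) \left(- \frac{1}{129}\right) = \frac{48}{43} + \frac{6 \sqrt{3}}{43}$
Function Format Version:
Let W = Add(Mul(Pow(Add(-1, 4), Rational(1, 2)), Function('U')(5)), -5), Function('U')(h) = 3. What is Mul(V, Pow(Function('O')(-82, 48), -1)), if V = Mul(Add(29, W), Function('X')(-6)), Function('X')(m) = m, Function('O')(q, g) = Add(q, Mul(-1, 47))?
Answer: Add(Rational(48, 43), Mul(Rational(6, 43), Pow(3, Rational(1, 2)))) ≈ 1.3580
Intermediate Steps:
Function('O')(q, g) = Add(-47, q) (Function('O')(q, g) = Add(q, -47) = Add(-47, q))
W = Add(-5, Mul(3, Pow(3, Rational(1, 2)))) (W = Add(Mul(Pow(Add(-1, 4), Rational(1, 2)), 3), -5) = Add(Mul(Pow(3, Rational(1, 2)), 3), -5) = Add(Mul(3, Pow(3, Rational(1, 2))), -5) = Add(-5, Mul(3, Pow(3, Rational(1, 2)))) ≈ 0.19615)
V = Add(-144, Mul(-18, Pow(3, Rational(1, 2)))) (V = Mul(Add(29, Add(-5, Mul(3, Pow(3, Rational(1, 2))))), -6) = Mul(Add(24, Mul(3, Pow(3, Rational(1, 2)))), -6) = Add(-144, Mul(-18, Pow(3, Rational(1, 2)))) ≈ -175.18)
Mul(V, Pow(Function('O')(-82, 48), -1)) = Mul(Add(-144, Mul(-18, Pow(3, Rational(1, 2)))), Pow(Add(-47, -82), -1)) = Mul(Add(-144, Mul(-18, Pow(3, Rational(1, 2)))), Pow(-129, -1)) = Mul(Add(-144, Mul(-18, Pow(3, Rational(1, 2)))), Rational(-1, 129)) = Add(Rational(48, 43), Mul(Rational(6, 43), Pow(3, Rational(1, 2))))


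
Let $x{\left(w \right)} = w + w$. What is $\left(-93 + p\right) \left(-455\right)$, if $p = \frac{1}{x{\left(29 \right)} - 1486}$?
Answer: $\frac{8632325}{204} \approx 42315.0$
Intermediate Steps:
$x{\left(w \right)} = 2 w$
$p = - \frac{1}{1428}$ ($p = \frac{1}{2 \cdot 29 - 1486} = \frac{1}{58 - 1486} = \frac{1}{-1428} = - \frac{1}{1428} \approx -0.00070028$)
$\left(-93 + p\right) \left(-455\right) = \left(-93 - \frac{1}{1428}\right) \left(-455\right) = \left(- \frac{132805}{1428}\right) \left(-455\right) = \frac{8632325}{204}$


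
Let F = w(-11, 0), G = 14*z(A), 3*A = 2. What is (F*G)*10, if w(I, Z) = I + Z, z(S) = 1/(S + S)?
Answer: -1155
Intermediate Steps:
A = ⅔ (A = (⅓)*2 = ⅔ ≈ 0.66667)
z(S) = 1/(2*S)
G = 21/2 (G = 14*(1/(2*(⅔))) = 14*((½)*(3/2)) = 14*(¾) = 21/2 ≈ 10.500)
F = -11 (F = -11 + 0 = -11)
(F*G)*10 = -11*21/2*10 = -231/2*10 = -1155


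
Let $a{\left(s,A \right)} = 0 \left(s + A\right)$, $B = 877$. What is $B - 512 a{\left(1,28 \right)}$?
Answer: $877$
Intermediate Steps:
$a{\left(s,A \right)} = 0$ ($a{\left(s,A \right)} = 0 \left(A + s\right) = 0$)
$B - 512 a{\left(1,28 \right)} = 877 - 0 = 877 + 0 = 877$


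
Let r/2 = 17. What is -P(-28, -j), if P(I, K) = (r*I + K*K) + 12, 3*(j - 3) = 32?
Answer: 6779/9 ≈ 753.22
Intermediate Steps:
r = 34 (r = 2*17 = 34)
j = 41/3 (j = 3 + (⅓)*32 = 3 + 32/3 = 41/3 ≈ 13.667)
P(I, K) = 12 + K² + 34*I (P(I, K) = (34*I + K*K) + 12 = (34*I + K²) + 12 = (K² + 34*I) + 12 = 12 + K² + 34*I)
-P(-28, -j) = -(12 + (-1*41/3)² + 34*(-28)) = -(12 + (-41/3)² - 952) = -(12 + 1681/9 - 952) = -1*(-6779/9) = 6779/9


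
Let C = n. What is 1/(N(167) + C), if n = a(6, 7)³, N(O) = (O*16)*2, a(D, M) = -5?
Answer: 1/5219 ≈ 0.00019161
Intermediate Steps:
N(O) = 32*O (N(O) = (16*O)*2 = 32*O)
n = -125 (n = (-5)³ = -125)
C = -125
1/(N(167) + C) = 1/(32*167 - 125) = 1/(5344 - 125) = 1/5219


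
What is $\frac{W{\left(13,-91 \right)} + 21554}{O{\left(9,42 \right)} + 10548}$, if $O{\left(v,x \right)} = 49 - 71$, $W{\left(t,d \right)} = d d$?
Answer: $\frac{29835}{10526} \approx 2.8344$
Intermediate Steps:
$W{\left(t,d \right)} = d^{2}$
$O{\left(v,x \right)} = -22$ ($O{\left(v,x \right)} = 49 - 71 = -22$)
$\frac{W{\left(13,-91 \right)} + 21554}{O{\left(9,42 \right)} + 10548} = \frac{\left(-91\right)^{2} + 21554}{-22 + 10548} = \frac{8281 + 21554}{10526} = 29835 \cdot \frac{1}{10526} = \frac{29835}{10526}$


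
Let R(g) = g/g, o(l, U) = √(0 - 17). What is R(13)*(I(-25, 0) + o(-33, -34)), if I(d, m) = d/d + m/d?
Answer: 1 + I*√17 ≈ 1.0 + 4.1231*I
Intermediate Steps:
I(d, m) = 1 + m/d
o(l, U) = I*√17 (o(l, U) = √(-17) = I*√17)
R(g) = 1
R(13)*(I(-25, 0) + o(-33, -34)) = 1*((-25 + 0)/(-25) + I*√17) = 1*(-1/25*(-25) + I*√17) = 1*(1 + I*√17) = 1 + I*√17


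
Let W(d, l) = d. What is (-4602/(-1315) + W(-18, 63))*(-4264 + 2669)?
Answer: 6082692/263 ≈ 23128.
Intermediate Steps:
(-4602/(-1315) + W(-18, 63))*(-4264 + 2669) = (-4602/(-1315) - 18)*(-4264 + 2669) = (-4602*(-1/1315) - 18)*(-1595) = (4602/1315 - 18)*(-1595) = -19068/1315*(-1595) = 6082692/263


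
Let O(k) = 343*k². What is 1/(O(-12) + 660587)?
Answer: 1/709979 ≈ 1.4085e-6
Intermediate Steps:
1/(O(-12) + 660587) = 1/(343*(-12)² + 660587) = 1/(343*144 + 660587) = 1/(49392 + 660587) = 1/709979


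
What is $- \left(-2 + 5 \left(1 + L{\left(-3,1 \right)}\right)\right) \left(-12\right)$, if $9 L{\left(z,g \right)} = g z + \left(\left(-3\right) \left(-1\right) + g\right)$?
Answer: $\frac{128}{3} \approx 42.667$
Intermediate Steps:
$L{\left(z,g \right)} = \frac{1}{3} + \frac{g}{9} + \frac{g z}{9}$ ($L{\left(z,g \right)} = \frac{g z + \left(\left(-3\right) \left(-1\right) + g\right)}{9} = \frac{g z + \left(3 + g\right)}{9} = \frac{3 + g + g z}{9} = \frac{1}{3} + \frac{g}{9} + \frac{g z}{9}$)
$- \left(-2 + 5 \left(1 + L{\left(-3,1 \right)}\right)\right) \left(-12\right) = - \left(-2 + 5 \left(1 + \left(\frac{1}{3} + \frac{1}{9} \cdot 1 + \frac{1}{9} \cdot 1 \left(-3\right)\right)\right)\right) \left(-12\right) = - \left(-2 + 5 \left(1 + \left(\frac{1}{3} + \frac{1}{9} - \frac{1}{3}\right)\right)\right) \left(-12\right) = - \left(-2 + 5 \left(1 + \frac{1}{9}\right)\right) \left(-12\right) = - \left(-2 + 5 \cdot \frac{10}{9}\right) \left(-12\right) = - \left(-2 + \frac{50}{9}\right) \left(-12\right) = - \frac{32 \left(-12\right)}{9} = \left(-1\right) \left(- \frac{128}{3}\right) = \frac{128}{3}$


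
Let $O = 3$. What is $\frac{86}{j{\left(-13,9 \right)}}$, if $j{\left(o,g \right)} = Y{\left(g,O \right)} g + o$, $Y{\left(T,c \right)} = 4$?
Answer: $\frac{86}{23} \approx 3.7391$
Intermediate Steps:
$j{\left(o,g \right)} = o + 4 g$ ($j{\left(o,g \right)} = 4 g + o = o + 4 g$)
$\frac{86}{j{\left(-13,9 \right)}} = \frac{86}{-13 + 4 \cdot 9} = \frac{86}{-13 + 36} = \frac{86}{23}$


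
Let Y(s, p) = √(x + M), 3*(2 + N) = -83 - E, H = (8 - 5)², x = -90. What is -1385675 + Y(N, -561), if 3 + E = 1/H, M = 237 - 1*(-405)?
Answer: -1385675 + 2*√138 ≈ -1.3857e+6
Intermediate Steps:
H = 9 (H = 3² = 9)
M = 642 (M = 237 + 405 = 642)
E = -26/9 (E = -3 + 1/9 = -3 + ⅑ = -26/9 ≈ -2.8889)
N = -775/27 (N = -2 + (-83 - 1*(-26/9))/3 = -2 + (-83 + 26/9)/3 = -2 + (⅓)*(-721/9) = -2 - 721/27 = -775/27 ≈ -28.704)
Y(s, p) = 2*√138 (Y(s, p) = √(-90 + 642) = √552 = 2*√138)
-1385675 + Y(N, -561) = -1385675 + 2*√138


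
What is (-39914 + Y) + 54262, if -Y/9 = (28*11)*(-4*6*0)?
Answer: 14348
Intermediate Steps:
Y = 0 (Y = -9*28*11*-4*6*0 = -2772*(-24*0) = -2772*0 = -9*0 = 0)
(-39914 + Y) + 54262 = (-39914 + 0) + 54262 = -39914 + 54262 = 14348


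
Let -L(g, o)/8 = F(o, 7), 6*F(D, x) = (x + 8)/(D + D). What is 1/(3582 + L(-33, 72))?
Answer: 36/128947 ≈ 0.00027918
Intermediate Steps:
F(D, x) = (8 + x)/(12*D) (F(D, x) = ((x + 8)/(D + D))/6 = ((8 + x)/((2*D)))/6 = ((8 + x)*(1/(2*D)))/6 = ((8 + x)/(2*D))/6 = (8 + x)/(12*D))
L(g, o) = -10/o (L(g, o) = -2*(8 + 7)/(3*o) = -2*15/(3*o) = -10/o)
1/(3582 + L(-33, 72)) = 1/(3582 - 10/72) = 1/(3582 - 10*1/72) = 1/(3582 - 5/36) = 1/(128947/36) = 36/128947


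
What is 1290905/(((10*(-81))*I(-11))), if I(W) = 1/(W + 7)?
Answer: 516362/81 ≈ 6374.8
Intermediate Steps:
I(W) = 1/(7 + W)
1290905/(((10*(-81))*I(-11))) = 1290905/(((10*(-81))/(7 - 11))) = 1290905/((-810/(-4))) = 1290905/((-810*(-1/4))) = 1290905/(405/2) = 1290905*(2/405) = 516362/81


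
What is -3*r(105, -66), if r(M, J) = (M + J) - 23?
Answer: -48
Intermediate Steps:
r(M, J) = -23 + J + M (r(M, J) = (J + M) - 23 = -23 + J + M)
-3*r(105, -66) = -3*(-23 - 66 + 105) = -3*16 = -48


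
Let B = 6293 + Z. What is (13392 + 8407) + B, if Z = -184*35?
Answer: 21652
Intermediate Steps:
Z = -6440
B = -147 (B = 6293 - 6440 = -147)
(13392 + 8407) + B = (13392 + 8407) - 147 = 21799 - 147 = 21652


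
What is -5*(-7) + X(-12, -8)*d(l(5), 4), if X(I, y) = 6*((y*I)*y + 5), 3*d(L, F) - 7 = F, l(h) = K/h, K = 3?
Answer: -16751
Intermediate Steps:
l(h) = 3/h
d(L, F) = 7/3 + F/3
X(I, y) = 30 + 6*I*y**2 (X(I, y) = 6*((I*y)*y + 5) = 6*(I*y**2 + 5) = 6*(5 + I*y**2) = 30 + 6*I*y**2)
-5*(-7) + X(-12, -8)*d(l(5), 4) = -5*(-7) + (30 + 6*(-12)*(-8)**2)*(7/3 + (1/3)*4) = 35 + (30 + 6*(-12)*64)*(7/3 + 4/3) = 35 + (30 - 4608)*(11/3) = 35 - 4578*11/3 = 35 - 16786 = -16751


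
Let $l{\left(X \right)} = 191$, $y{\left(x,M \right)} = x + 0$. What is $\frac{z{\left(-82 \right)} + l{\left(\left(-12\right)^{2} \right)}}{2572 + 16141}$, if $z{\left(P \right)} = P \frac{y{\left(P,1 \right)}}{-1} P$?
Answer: $\frac{551559}{18713} \approx 29.475$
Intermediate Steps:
$y{\left(x,M \right)} = x$
$z{\left(P \right)} = - P^{3}$ ($z{\left(P \right)} = P \frac{P}{-1} P = P P \left(-1\right) P = P \left(- P\right) P = - P^{2} P = - P^{3}$)
$\frac{z{\left(-82 \right)} + l{\left(\left(-12\right)^{2} \right)}}{2572 + 16141} = \frac{- \left(-82\right)^{3} + 191}{2572 + 16141} = \frac{\left(-1\right) \left(-551368\right) + 191}{18713} = \left(551368 + 191\right) \frac{1}{18713} = 551559 \cdot \frac{1}{18713} = \frac{551559}{18713}$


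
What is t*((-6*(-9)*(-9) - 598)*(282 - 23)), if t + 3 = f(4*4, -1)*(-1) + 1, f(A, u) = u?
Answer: 280756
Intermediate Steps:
t = -1 (t = -3 + (-1*(-1) + 1) = -3 + (1 + 1) = -3 + 2 = -1)
t*((-6*(-9)*(-9) - 598)*(282 - 23)) = -(-6*(-9)*(-9) - 598)*(282 - 23) = -(54*(-9) - 598)*259 = -(-486 - 598)*259 = -(-1084)*259 = -1*(-280756) = 280756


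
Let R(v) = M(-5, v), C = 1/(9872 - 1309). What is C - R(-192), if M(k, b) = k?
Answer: 42816/8563 ≈ 5.0001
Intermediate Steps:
C = 1/8563 ≈ 0.00011678
R(v) = -5
C - R(-192) = 1/8563 - 1*(-5) = 1/8563 + 5 = 42816/8563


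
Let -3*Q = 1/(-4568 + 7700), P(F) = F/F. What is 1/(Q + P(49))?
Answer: 9396/9395 ≈ 1.0001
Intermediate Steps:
P(F) = 1
Q = -1/9396 (Q = -1/(3*(-4568 + 7700)) = -⅓/3132 = -⅓*1/3132 = -1/9396 ≈ -0.00010643)
1/(Q + P(49)) = 1/(-1/9396 + 1) = 1/(9395/9396) = 9396/9395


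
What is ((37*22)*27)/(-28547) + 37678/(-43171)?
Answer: -2024406104/1232402537 ≈ -1.6427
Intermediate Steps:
((37*22)*27)/(-28547) + 37678/(-43171) = (814*27)*(-1/28547) + 37678*(-1/43171) = 21978*(-1/28547) - 37678/43171 = -21978/28547 - 37678/43171 = -2024406104/1232402537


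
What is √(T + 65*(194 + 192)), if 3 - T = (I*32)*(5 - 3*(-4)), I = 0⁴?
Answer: √25093 ≈ 158.41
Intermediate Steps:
I = 0
T = 3 (T = 3 - 0*32*(5 - 3*(-4)) = 3 - 0*(5 + 12) = 3 - 0*17 = 3 - 1*0 = 3 + 0 = 3)
√(T + 65*(194 + 192)) = √(3 + 65*(194 + 192)) = √(3 + 65*386) = √(3 + 25090) = √25093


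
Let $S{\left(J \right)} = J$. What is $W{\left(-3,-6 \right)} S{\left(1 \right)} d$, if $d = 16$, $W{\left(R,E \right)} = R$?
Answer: $-48$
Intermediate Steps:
$W{\left(-3,-6 \right)} S{\left(1 \right)} d = \left(-3\right) 1 \cdot 16 = \left(-3\right) 16 = -48$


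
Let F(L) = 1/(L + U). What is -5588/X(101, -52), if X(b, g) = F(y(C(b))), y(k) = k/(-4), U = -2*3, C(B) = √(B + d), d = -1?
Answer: 47498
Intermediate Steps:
C(B) = √(-1 + B) (C(B) = √(B - 1) = √(-1 + B))
U = -6
y(k) = -k/4 (y(k) = k*(-¼) = -k/4)
F(L) = 1/(-6 + L) (F(L) = 1/(L - 6) = 1/(-6 + L))
X(b, g) = 1/(-6 - √(-1 + b)/4)
-5588/X(101, -52) = -(-33528 - 1397*√(-1 + 101)) = -5588/((-4/(24 + √100))) = -5588/((-4/(24 + 10))) = -5588/((-4/34)) = -5588/((-4*1/34)) = -5588/(-2/17) = -5588*(-17/2) = 47498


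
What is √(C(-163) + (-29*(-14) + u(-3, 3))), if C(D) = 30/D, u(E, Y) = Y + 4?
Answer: √10968107/163 ≈ 20.318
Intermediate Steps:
u(E, Y) = 4 + Y
√(C(-163) + (-29*(-14) + u(-3, 3))) = √(30/(-163) + (-29*(-14) + (4 + 3))) = √(30*(-1/163) + (406 + 7)) = √(-30/163 + 413) = √(67289/163) = √10968107/163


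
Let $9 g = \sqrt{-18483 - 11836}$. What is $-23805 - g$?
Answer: $-23805 - \frac{i \sqrt{30319}}{9} \approx -23805.0 - 19.347 i$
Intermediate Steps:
$g = \frac{i \sqrt{30319}}{9}$ ($g = \frac{\sqrt{-18483 - 11836}}{9} = \frac{\sqrt{-30319}}{9} = \frac{i \sqrt{30319}}{9} \approx 19.347 i$)
$-23805 - g = -23805 - \frac{i \sqrt{30319}}{9}$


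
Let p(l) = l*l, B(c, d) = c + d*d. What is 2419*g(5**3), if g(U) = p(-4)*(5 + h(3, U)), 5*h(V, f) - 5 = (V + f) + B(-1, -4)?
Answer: 6695792/5 ≈ 1.3392e+6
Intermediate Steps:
B(c, d) = c + d**2
h(V, f) = 4 + V/5 + f/5 (h(V, f) = 1 + ((V + f) + (-1 + (-4)**2))/5 = 1 + ((V + f) + (-1 + 16))/5 = 1 + ((V + f) + 15)/5 = 1 + (15 + V + f)/5 = 1 + (3 + V/5 + f/5) = 4 + V/5 + f/5)
p(l) = l**2
g(U) = 768/5 + 16*U/5 (g(U) = (-4)**2*(5 + (4 + (1/5)*3 + U/5)) = 16*(5 + (4 + 3/5 + U/5)) = 16*(5 + (23/5 + U/5)) = 16*(48/5 + U/5) = 768/5 + 16*U/5)
2419*g(5**3) = 2419*(768/5 + (16/5)*5**3) = 2419*(768/5 + (16/5)*125) = 2419*(768/5 + 400) = 2419*(2768/5) = 6695792/5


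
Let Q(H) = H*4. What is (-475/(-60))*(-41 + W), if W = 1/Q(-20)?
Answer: -62339/192 ≈ -324.68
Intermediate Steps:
Q(H) = 4*H
W = -1/80 (W = 1/(4*(-20)) = 1/(-80) = -1/80 ≈ -0.012500)
(-475/(-60))*(-41 + W) = (-475/(-60))*(-41 - 1/80) = -475*(-1/60)*(-3281/80) = (95/12)*(-3281/80) = -62339/192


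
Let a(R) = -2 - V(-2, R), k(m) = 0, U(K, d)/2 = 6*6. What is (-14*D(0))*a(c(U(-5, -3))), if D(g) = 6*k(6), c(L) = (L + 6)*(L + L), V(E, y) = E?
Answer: 0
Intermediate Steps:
U(K, d) = 72 (U(K, d) = 2*(6*6) = 2*36 = 72)
c(L) = 2*L*(6 + L) (c(L) = (6 + L)*(2*L) = 2*L*(6 + L))
a(R) = 0 (a(R) = -2 - 1*(-2) = -2 + 2 = 0)
D(g) = 0 (D(g) = 6*0 = 0)
(-14*D(0))*a(c(U(-5, -3))) = -14*0*0 = 0*0 = 0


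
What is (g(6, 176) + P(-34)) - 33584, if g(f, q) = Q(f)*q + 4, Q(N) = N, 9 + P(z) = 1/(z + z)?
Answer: -2212245/68 ≈ -32533.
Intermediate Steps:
P(z) = -9 + 1/(2*z) (P(z) = -9 + 1/(z + z) = -9 + 1/(2*z))
g(f, q) = 4 + f*q (g(f, q) = f*q + 4 = 4 + f*q)
(g(6, 176) + P(-34)) - 33584 = ((4 + 6*176) + (-9 + (1/2)/(-34))) - 33584 = ((4 + 1056) + (-9 + (1/2)*(-1/34))) - 33584 = (1060 + (-9 - 1/68)) - 33584 = (1060 - 613/68) - 33584 = 71467/68 - 33584 = -2212245/68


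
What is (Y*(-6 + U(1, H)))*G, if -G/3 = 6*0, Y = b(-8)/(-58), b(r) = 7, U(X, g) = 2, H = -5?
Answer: 0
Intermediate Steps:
Y = -7/58 (Y = 7/(-58) = 7*(-1/58) = -7/58 ≈ -0.12069)
G = 0 (G = -18*0 = -3*0 = 0)
(Y*(-6 + U(1, H)))*G = -7*(-6 + 2)/58*0 = -7/58*(-4)*0 = (14/29)*0 = 0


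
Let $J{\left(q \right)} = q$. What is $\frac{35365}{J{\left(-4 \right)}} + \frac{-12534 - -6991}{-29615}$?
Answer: $- \frac{1047312303}{118460} \approx -8841.1$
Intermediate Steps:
$\frac{35365}{J{\left(-4 \right)}} + \frac{-12534 - -6991}{-29615} = \frac{35365}{-4} + \frac{-12534 - -6991}{-29615} = 35365 \left(- \frac{1}{4}\right) + \left(-12534 + 6991\right) \left(- \frac{1}{29615}\right) = - \frac{35365}{4} - - \frac{5543}{29615} = - \frac{35365}{4} + \frac{5543}{29615} = - \frac{1047312303}{118460}$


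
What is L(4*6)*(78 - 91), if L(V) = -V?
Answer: 312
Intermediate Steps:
L(4*6)*(78 - 91) = (-4*6)*(78 - 91) = -1*24*(-13) = -24*(-13) = 312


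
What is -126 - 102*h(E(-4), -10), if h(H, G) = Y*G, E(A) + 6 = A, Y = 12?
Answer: 12114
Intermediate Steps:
E(A) = -6 + A
h(H, G) = 12*G
-126 - 102*h(E(-4), -10) = -126 - 1224*(-10) = -126 - 102*(-120) = -126 + 12240 = 12114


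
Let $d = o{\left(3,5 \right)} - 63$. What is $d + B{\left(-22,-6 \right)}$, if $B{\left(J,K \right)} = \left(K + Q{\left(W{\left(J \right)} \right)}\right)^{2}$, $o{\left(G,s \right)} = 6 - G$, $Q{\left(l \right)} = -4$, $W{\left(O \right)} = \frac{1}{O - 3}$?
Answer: $40$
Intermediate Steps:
$W{\left(O \right)} = \frac{1}{-3 + O}$
$B{\left(J,K \right)} = \left(-4 + K\right)^{2}$ ($B{\left(J,K \right)} = \left(K - 4\right)^{2} = \left(-4 + K\right)^{2}$)
$d = -60$ ($d = \left(6 - 3\right) - 63 = 3 - 63 = -60$)
$d + B{\left(-22,-6 \right)} = -60 + \left(-4 - 6\right)^{2} = -60 + \left(-10\right)^{2} = -60 + 100 = 40$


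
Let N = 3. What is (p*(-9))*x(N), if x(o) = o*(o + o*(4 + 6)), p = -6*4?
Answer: 21384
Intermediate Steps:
p = -24
x(o) = 11*o² (x(o) = o*(o + o*10) = o*(o + 10*o) = o*(11*o) = 11*o²)
(p*(-9))*x(N) = (-24*(-9))*(11*3²) = 216*(11*9) = 216*99 = 21384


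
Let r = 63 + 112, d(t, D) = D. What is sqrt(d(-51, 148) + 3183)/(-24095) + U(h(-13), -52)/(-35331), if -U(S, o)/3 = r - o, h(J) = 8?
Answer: 227/11777 - sqrt(3331)/24095 ≈ 0.016880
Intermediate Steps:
r = 175
U(S, o) = -525 + 3*o (U(S, o) = -3*(175 - o) = -525 + 3*o)
sqrt(d(-51, 148) + 3183)/(-24095) + U(h(-13), -52)/(-35331) = sqrt(148 + 3183)/(-24095) + (-525 + 3*(-52))/(-35331) = sqrt(3331)*(-1/24095) + (-525 - 156)*(-1/35331) = -sqrt(3331)/24095 - 681*(-1/35331) = -sqrt(3331)/24095 + 227/11777 = 227/11777 - sqrt(3331)/24095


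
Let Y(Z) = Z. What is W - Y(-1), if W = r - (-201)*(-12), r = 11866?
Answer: 9455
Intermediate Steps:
W = 9454 (W = 11866 - (-201)*(-12) = 11866 - 1*2412 = 11866 - 2412 = 9454)
W - Y(-1) = 9454 - 1*(-1) = 9454 + 1 = 9455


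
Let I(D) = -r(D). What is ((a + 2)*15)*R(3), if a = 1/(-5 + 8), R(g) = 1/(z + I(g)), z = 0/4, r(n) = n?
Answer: -35/3 ≈ -11.667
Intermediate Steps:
z = 0 (z = 0*(¼) = 0)
I(D) = -D
R(g) = -1/g (R(g) = 1/(0 - g) = 1/(-g) = -1/g)
a = ⅓ (a = 1/3 = ⅓ ≈ 0.33333)
((a + 2)*15)*R(3) = ((⅓ + 2)*15)*(-1/3) = ((7/3)*15)*(-1*⅓) = 35*(-⅓) = -35/3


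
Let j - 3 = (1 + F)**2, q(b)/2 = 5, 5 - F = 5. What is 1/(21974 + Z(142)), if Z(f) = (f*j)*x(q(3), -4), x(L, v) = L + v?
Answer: 1/25382 ≈ 3.9398e-5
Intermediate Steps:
F = 0 (F = 5 - 1*5 = 5 - 5 = 0)
q(b) = 10 (q(b) = 2*5 = 10)
j = 4 (j = 3 + (1 + 0)**2 = 3 + 1**2 = 3 + 1 = 4)
Z(f) = 24*f (Z(f) = (f*4)*(10 - 4) = (4*f)*6 = 24*f)
1/(21974 + Z(142)) = 1/(21974 + 24*142) = 1/(21974 + 3408) = 1/25382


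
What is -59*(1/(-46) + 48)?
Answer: -130213/46 ≈ -2830.7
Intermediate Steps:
-59*(1/(-46) + 48) = -59*(-1/46 + 48) = -59*2207/46 = -130213/46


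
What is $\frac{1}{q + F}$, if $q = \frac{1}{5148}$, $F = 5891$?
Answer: $\frac{5148}{30326869} \approx 0.00016975$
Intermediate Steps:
$q = \frac{1}{5148} \approx 0.00019425$
$\frac{1}{q + F} = \frac{1}{\frac{1}{5148} + 5891} = \frac{1}{\frac{30326869}{5148}} = \frac{5148}{30326869}$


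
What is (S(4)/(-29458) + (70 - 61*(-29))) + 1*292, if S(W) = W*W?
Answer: 31387491/14729 ≈ 2131.0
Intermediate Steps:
S(W) = W²
(S(4)/(-29458) + (70 - 61*(-29))) + 1*292 = (4²/(-29458) + (70 - 61*(-29))) + 1*292 = (16*(-1/29458) + (70 + 1769)) + 292 = (-8/14729 + 1839) + 292 = 27086623/14729 + 292 = 31387491/14729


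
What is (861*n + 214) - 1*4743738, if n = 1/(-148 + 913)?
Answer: -1209598333/255 ≈ -4.7435e+6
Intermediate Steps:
n = 1/765 ≈ 0.0013072
(861*n + 214) - 1*4743738 = (861*(1/765) + 214) - 1*4743738 = (287/255 + 214) - 4743738 = 54857/255 - 4743738 = -1209598333/255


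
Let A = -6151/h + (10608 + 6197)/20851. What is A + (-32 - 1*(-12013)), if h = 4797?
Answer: 1198318900391/100022247 ≈ 11981.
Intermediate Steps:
A = -47640916/100022247 (A = -6151/4797 + (10608 + 6197)/20851 = -6151*1/4797 + 16805*(1/20851) = -6151/4797 + 16805/20851 = -47640916/100022247 ≈ -0.47630)
A + (-32 - 1*(-12013)) = -47640916/100022247 + (-32 - 1*(-12013)) = -47640916/100022247 + (-32 + 12013) = -47640916/100022247 + 11981 = 1198318900391/100022247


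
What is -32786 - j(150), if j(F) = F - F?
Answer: -32786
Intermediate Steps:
j(F) = 0
-32786 - j(150) = -32786 - 1*0 = -32786 + 0 = -32786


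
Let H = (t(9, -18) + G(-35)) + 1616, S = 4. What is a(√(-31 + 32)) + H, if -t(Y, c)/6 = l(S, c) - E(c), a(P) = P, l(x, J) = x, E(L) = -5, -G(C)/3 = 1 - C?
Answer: 1455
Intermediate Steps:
G(C) = -3 + 3*C (G(C) = -3*(1 - C) = -3 + 3*C)
t(Y, c) = -54 (t(Y, c) = -6*(4 - 1*(-5)) = -6*(4 + 5) = -6*9 = -54)
H = 1454 (H = (-54 + (-3 + 3*(-35))) + 1616 = (-54 + (-3 - 105)) + 1616 = (-54 - 108) + 1616 = -162 + 1616 = 1454)
a(√(-31 + 32)) + H = √(-31 + 32) + 1454 = √1 + 1454 = 1 + 1454 = 1455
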